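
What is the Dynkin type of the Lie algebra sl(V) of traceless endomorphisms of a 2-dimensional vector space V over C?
type A_1

This is sl(2), which has dimension 2^2 - 1 = 3 and rank 2 - 1 = 1 (a Cartan subalgebra is the diagonal traceless matrices). In the classification of classical Lie algebras, the special linear algebra sl(n+1) has type A_n; here n = 1, so the Dynkin diagram is a chain of 1 nodes with single edges (A_1). Hence the type is A_1.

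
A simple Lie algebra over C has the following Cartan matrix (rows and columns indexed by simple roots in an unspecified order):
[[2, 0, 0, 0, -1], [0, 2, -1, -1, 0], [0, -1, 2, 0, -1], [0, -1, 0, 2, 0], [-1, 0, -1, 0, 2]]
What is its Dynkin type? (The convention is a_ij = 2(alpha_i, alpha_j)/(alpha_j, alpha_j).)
The matrix has rank 5 with 2's on the diagonal. Reading the off-diagonal entries as Dynkin edges (a single edge where a_ij = a_ji = -1; a double or triple edge where a_ij * a_ji = 2 or 3), the diagram is a chain of 5 nodes with single edges (A_5). One simple-root ordering that puts it in standard form is (alpha_4, alpha_2, alpha_3, alpha_5, alpha_1). So the algebra is type A_5, i.e. sl(6).

A5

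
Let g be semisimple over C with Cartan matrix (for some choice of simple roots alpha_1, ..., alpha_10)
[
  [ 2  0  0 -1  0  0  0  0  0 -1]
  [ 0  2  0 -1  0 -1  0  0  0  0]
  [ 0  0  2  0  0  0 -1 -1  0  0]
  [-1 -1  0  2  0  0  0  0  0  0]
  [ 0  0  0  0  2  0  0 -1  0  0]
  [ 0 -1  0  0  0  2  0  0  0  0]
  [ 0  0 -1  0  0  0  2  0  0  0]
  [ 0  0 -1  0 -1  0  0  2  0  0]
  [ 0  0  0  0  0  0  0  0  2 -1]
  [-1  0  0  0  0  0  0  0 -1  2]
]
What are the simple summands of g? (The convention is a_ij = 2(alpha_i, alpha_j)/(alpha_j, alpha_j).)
The diagram associated to this matrix has two connected components: the simple roots {alpha_3, alpha_5, alpha_7, alpha_8} form a chain of 4 nodes with single edges (A_4), and {alpha_1, alpha_2, alpha_4, alpha_6, alpha_9, alpha_10} form a chain of 6 nodes with single edges (A_6). A semisimple Lie algebra decomposes uniquely as the direct sum of simple ideals, one per connected component of its Dynkin diagram, so g ≅ A_4 ⊕ A_6 (dimension 24 + 48 = 72).

A_4 ⊕ A_6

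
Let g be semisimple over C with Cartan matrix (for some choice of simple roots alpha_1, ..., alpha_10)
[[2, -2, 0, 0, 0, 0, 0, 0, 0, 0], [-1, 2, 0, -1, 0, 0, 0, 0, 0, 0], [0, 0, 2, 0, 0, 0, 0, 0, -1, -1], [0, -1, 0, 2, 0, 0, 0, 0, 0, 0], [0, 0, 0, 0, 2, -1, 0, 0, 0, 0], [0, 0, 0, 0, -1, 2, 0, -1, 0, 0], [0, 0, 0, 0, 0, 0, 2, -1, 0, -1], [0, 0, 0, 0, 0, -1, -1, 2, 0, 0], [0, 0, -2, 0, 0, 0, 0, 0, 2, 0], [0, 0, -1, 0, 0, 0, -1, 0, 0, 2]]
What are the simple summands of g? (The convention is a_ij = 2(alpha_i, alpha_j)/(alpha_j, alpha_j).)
The diagram associated to this matrix has two connected components: the simple roots {alpha_1, alpha_2, alpha_4} form a chain of 3 nodes with a double edge at one end; the terminal node there is the unique long simple root (C_3), and {alpha_3, alpha_5, alpha_6, alpha_7, alpha_8, alpha_9, alpha_10} form a chain of 7 nodes with a double edge at one end; the terminal node there is the unique long simple root (C_7). A semisimple Lie algebra decomposes uniquely as the direct sum of simple ideals, one per connected component of its Dynkin diagram, so g ≅ C_3 ⊕ C_7 (dimension 21 + 105 = 126).

C_3 (sp(6)) ⊕ C_7 (sp(14))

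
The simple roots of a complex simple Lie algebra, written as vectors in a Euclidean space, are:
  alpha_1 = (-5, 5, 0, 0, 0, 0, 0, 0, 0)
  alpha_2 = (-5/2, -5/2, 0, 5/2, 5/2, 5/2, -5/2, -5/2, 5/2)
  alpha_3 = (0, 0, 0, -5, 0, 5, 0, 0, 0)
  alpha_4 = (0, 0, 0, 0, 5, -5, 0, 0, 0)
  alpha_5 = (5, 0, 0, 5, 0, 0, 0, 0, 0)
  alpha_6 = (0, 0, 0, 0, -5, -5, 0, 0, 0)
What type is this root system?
Compute the Cartan integers a_ij = 2(alpha_i, alpha_j)/(alpha_j, alpha_j); the resulting 6x6 Cartan matrix is
[[2, 0, 0, 0, -1, 0], [0, 2, 0, 0, 0, -1], [0, 0, 2, -1, -1, -1], [0, 0, -1, 2, 0, 0], [-1, 0, -1, 0, 2, 0], [0, -1, -1, 0, 0, 2]].
All simple roots have the same length, so the diagram is simply laced. The associated Dynkin diagram is a chain of 5 nodes with one extra node attached to the third node from one end (E_6), so the type is E_6.

E_6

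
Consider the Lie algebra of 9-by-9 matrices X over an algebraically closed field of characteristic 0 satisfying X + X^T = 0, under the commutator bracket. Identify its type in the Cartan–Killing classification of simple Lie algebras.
type B_4

This is so(9) with 9 odd, which has dimension 9(9-1)/2 = 36 and rank (9-1)/2 = 4. In the classification of classical Lie algebras, the orthogonal algebra so(2n+1) in an odd number of variables has type B_n; here n = 4, so the Dynkin diagram is a chain of 4 nodes with a double edge at one end; the terminal node there is the unique short simple root (B_4). Hence the type is B_4.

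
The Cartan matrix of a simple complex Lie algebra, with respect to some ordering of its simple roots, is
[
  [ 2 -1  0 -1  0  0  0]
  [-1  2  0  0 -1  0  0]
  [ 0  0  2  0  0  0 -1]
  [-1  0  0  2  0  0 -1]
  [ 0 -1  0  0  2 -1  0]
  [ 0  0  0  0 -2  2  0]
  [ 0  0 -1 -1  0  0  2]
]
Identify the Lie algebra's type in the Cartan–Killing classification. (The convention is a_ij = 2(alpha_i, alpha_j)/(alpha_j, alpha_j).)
C_7

The matrix has rank 7 with 2's on the diagonal. Reading the off-diagonal entries as Dynkin edges (a single edge where a_ij = a_ji = -1; a double or triple edge where a_ij * a_ji = 2 or 3), the diagram is a chain of 7 nodes with a double edge at one end; the terminal node there is the unique long simple root (C_7). One simple-root ordering that puts it in standard form is (alpha_3, alpha_7, alpha_4, alpha_1, alpha_2, alpha_5, alpha_6). So the algebra is type C_7, i.e. sp(14).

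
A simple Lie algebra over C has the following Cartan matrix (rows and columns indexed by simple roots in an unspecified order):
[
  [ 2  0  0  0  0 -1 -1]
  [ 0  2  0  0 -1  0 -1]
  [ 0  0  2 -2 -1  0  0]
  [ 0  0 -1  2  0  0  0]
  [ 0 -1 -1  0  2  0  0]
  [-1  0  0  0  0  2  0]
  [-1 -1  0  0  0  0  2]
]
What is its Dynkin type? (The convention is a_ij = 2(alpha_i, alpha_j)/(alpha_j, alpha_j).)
The matrix has rank 7 with 2's on the diagonal. Reading the off-diagonal entries as Dynkin edges (a single edge where a_ij = a_ji = -1; a double or triple edge where a_ij * a_ji = 2 or 3), the diagram is a chain of 7 nodes with a double edge at one end; the terminal node there is the unique short simple root (B_7). One simple-root ordering that puts it in standard form is (alpha_6, alpha_1, alpha_7, alpha_2, alpha_5, alpha_3, alpha_4). So the algebra is type B_7, i.e. so(15).

type B_7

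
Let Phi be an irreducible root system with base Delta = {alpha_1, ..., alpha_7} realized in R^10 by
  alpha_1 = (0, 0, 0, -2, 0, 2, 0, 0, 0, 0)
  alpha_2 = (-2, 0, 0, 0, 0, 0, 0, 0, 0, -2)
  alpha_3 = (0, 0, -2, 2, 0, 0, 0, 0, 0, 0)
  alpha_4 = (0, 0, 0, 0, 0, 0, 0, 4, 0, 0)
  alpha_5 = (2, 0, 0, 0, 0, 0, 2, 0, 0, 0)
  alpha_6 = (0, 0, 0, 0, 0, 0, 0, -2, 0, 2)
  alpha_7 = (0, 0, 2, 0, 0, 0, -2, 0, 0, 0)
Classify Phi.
C_7

Compute the Cartan integers a_ij = 2(alpha_i, alpha_j)/(alpha_j, alpha_j); the resulting 7x7 Cartan matrix is
[[2, 0, -1, 0, 0, 0, 0], [0, 2, 0, 0, -1, -1, 0], [-1, 0, 2, 0, 0, 0, -1], [0, 0, 0, 2, 0, -2, 0], [0, -1, 0, 0, 2, 0, -1], [0, -1, 0, -1, 0, 2, 0], [0, 0, -1, 0, -1, 0, 2]].
The roots have two lengths (squared-length ratio 2:1); the short ones are alpha_{1,2,3,5,6,7}. The associated Dynkin diagram is a chain of 7 nodes with a double edge at one end; the terminal node there is the unique long simple root (C_7), so the type is C_7 (the algebra sp(14)).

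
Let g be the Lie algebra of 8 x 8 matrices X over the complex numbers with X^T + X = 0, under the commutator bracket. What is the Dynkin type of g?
D4

This is so(8) with 8 even, which has dimension 8(8-1)/2 = 28 and rank 8/2 = 4. In the classification of classical Lie algebras, the orthogonal algebra so(2n) in an even number of variables has type D_n; here n = 4, so the Dynkin diagram is a chain of 2 nodes with a fork of two nodes at one end (D_4). Hence the type is D_4.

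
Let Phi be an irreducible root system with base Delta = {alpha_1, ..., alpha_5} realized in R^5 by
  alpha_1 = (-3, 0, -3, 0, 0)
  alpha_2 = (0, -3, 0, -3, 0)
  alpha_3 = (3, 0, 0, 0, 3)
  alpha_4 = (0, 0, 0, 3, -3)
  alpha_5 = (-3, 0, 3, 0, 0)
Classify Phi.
Compute the Cartan integers a_ij = 2(alpha_i, alpha_j)/(alpha_j, alpha_j); the resulting 5x5 Cartan matrix is
[[2, 0, -1, 0, 0], [0, 2, 0, -1, 0], [-1, 0, 2, -1, -1], [0, -1, -1, 2, 0], [0, 0, -1, 0, 2]].
All simple roots have the same length, so the diagram is simply laced. The associated Dynkin diagram is a chain of 3 nodes with a fork of two nodes at one end (D_5), so the type is D_5 (the algebra so(10)).

D5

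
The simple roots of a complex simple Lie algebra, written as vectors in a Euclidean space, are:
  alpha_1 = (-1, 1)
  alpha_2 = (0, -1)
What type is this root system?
B_2

Compute the Cartan integers a_ij = 2(alpha_i, alpha_j)/(alpha_j, alpha_j); the resulting 2x2 Cartan matrix is
[[2, -2], [-1, 2]].
The roots have two lengths (squared-length ratio 2:1); the short ones are alpha_{2}. The associated Dynkin diagram is a chain of 2 nodes with a double edge at one end; the terminal node there is the unique short simple root (B_2), so the type is B_2 (the algebra so(5)).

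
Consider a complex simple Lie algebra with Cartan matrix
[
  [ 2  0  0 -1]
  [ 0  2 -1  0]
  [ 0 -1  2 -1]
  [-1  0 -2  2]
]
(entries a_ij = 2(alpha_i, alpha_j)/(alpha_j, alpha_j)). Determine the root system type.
F_4

The matrix has rank 4 with 2's on the diagonal. Reading the off-diagonal entries as Dynkin edges (a single edge where a_ij = a_ji = -1; a double or triple edge where a_ij * a_ji = 2 or 3), the diagram is a chain of 4 nodes with a double edge between the middle two (F_4). One simple-root ordering that puts it in standard form is (alpha_1, alpha_4, alpha_3, alpha_2). So the algebra is type F_4.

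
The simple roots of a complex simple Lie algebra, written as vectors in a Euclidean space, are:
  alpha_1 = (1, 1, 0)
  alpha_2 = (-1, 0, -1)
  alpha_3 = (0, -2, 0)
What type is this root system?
C_3 (sp(6))

Compute the Cartan integers a_ij = 2(alpha_i, alpha_j)/(alpha_j, alpha_j); the resulting 3x3 Cartan matrix is
[[2, -1, -1], [-1, 2, 0], [-2, 0, 2]].
The roots have two lengths (squared-length ratio 2:1); the short ones are alpha_{1,2}. The associated Dynkin diagram is a chain of 3 nodes with a double edge at one end; the terminal node there is the unique long simple root (C_3), so the type is C_3 (the algebra sp(6)).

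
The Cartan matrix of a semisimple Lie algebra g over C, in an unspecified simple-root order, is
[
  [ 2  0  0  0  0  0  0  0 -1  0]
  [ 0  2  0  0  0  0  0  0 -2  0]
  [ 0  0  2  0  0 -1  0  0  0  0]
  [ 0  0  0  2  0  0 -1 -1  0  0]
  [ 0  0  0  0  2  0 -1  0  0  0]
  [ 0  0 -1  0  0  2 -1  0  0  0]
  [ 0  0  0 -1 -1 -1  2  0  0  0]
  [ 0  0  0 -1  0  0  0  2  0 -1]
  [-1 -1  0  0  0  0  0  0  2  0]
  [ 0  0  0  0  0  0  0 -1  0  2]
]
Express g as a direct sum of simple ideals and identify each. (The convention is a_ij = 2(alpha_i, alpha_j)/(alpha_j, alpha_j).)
The diagram associated to this matrix has two connected components: the simple roots {alpha_1, alpha_2, alpha_9} form a chain of 3 nodes with a double edge at one end; the terminal node there is the unique long simple root (C_3), and {alpha_3, alpha_4, alpha_5, alpha_6, alpha_7, alpha_8, alpha_10} form a chain of 6 nodes with one extra node attached to the third node from one end (E_7). A semisimple Lie algebra decomposes uniquely as the direct sum of simple ideals, one per connected component of its Dynkin diagram, so g ≅ C_3 ⊕ E_7 (dimension 21 + 133 = 154).

C_3 (sp(6)) + E_7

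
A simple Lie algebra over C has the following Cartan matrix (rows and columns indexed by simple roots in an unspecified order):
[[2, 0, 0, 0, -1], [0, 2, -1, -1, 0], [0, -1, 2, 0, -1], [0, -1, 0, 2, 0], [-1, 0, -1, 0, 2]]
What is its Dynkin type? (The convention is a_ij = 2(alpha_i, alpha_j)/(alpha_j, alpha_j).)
The matrix has rank 5 with 2's on the diagonal. Reading the off-diagonal entries as Dynkin edges (a single edge where a_ij = a_ji = -1; a double or triple edge where a_ij * a_ji = 2 or 3), the diagram is a chain of 5 nodes with single edges (A_5). One simple-root ordering that puts it in standard form is (alpha_4, alpha_2, alpha_3, alpha_5, alpha_1). So the algebra is type A_5, i.e. sl(6).

A_5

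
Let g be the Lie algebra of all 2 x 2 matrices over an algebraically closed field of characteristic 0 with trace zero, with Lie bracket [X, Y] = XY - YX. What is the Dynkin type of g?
A_1

This is sl(2), which has dimension 2^2 - 1 = 3 and rank 2 - 1 = 1 (a Cartan subalgebra is the diagonal traceless matrices). In the classification of classical Lie algebras, the special linear algebra sl(n+1) has type A_n; here n = 1, so the Dynkin diagram is a chain of 1 nodes with single edges (A_1). Hence the type is A_1.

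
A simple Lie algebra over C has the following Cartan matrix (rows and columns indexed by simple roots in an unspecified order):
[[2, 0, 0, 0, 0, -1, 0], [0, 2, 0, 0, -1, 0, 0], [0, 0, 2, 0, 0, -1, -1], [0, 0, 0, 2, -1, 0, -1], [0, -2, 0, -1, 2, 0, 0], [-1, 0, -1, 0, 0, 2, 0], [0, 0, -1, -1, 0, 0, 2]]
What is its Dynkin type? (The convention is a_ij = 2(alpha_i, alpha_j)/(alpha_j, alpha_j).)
B_7 (so(15))

The matrix has rank 7 with 2's on the diagonal. Reading the off-diagonal entries as Dynkin edges (a single edge where a_ij = a_ji = -1; a double or triple edge where a_ij * a_ji = 2 or 3), the diagram is a chain of 7 nodes with a double edge at one end; the terminal node there is the unique short simple root (B_7). One simple-root ordering that puts it in standard form is (alpha_1, alpha_6, alpha_3, alpha_7, alpha_4, alpha_5, alpha_2). So the algebra is type B_7, i.e. so(15).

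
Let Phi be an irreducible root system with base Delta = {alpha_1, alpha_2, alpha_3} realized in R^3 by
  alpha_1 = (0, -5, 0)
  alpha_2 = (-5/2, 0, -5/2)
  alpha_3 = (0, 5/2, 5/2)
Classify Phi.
Compute the Cartan integers a_ij = 2(alpha_i, alpha_j)/(alpha_j, alpha_j); the resulting 3x3 Cartan matrix is
[[2, 0, -2], [0, 2, -1], [-1, -1, 2]].
The roots have two lengths (squared-length ratio 2:1); the short ones are alpha_{2,3}. The associated Dynkin diagram is a chain of 3 nodes with a double edge at one end; the terminal node there is the unique long simple root (C_3), so the type is C_3 (the algebra sp(6)).

type C_3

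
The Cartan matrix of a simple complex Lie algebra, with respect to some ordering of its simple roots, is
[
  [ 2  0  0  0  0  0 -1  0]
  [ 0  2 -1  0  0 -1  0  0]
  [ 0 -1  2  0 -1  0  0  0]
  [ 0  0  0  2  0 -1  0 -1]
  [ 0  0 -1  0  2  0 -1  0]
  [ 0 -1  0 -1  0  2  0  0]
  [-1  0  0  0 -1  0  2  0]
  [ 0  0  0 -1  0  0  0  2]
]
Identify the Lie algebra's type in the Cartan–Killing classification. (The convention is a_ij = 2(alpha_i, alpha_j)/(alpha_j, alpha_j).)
The matrix has rank 8 with 2's on the diagonal. Reading the off-diagonal entries as Dynkin edges (a single edge where a_ij = a_ji = -1; a double or triple edge where a_ij * a_ji = 2 or 3), the diagram is a chain of 8 nodes with single edges (A_8). One simple-root ordering that puts it in standard form is (alpha_1, alpha_7, alpha_5, alpha_3, alpha_2, alpha_6, alpha_4, alpha_8). So the algebra is type A_8, i.e. sl(9).

type A_8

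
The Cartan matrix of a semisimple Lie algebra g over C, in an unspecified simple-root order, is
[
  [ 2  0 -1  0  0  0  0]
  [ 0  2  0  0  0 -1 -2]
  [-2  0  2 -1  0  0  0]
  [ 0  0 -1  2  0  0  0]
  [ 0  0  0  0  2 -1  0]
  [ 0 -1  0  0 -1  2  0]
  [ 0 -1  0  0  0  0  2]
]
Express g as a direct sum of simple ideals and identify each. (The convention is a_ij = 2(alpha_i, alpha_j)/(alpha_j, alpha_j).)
The diagram associated to this matrix has two connected components: the simple roots {alpha_1, alpha_3, alpha_4} form a chain of 3 nodes with a double edge at one end; the terminal node there is the unique short simple root (B_3), and {alpha_2, alpha_5, alpha_6, alpha_7} form a chain of 4 nodes with a double edge at one end; the terminal node there is the unique short simple root (B_4). A semisimple Lie algebra decomposes uniquely as the direct sum of simple ideals, one per connected component of its Dynkin diagram, so g ≅ B_3 ⊕ B_4 (dimension 21 + 36 = 57).

B_3 (so(7)) ⊕ B_4 (so(9))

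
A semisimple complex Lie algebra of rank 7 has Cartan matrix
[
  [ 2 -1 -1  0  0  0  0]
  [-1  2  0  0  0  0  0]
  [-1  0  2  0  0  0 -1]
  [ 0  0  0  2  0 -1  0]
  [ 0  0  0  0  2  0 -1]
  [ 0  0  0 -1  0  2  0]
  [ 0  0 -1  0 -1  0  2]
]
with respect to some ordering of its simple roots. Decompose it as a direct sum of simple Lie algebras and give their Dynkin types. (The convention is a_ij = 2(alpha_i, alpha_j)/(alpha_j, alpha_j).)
The diagram associated to this matrix has two connected components: the simple roots {alpha_4, alpha_6} form a chain of 2 nodes with single edges (A_2), and {alpha_1, alpha_2, alpha_3, alpha_5, alpha_7} form a chain of 5 nodes with single edges (A_5). A semisimple Lie algebra decomposes uniquely as the direct sum of simple ideals, one per connected component of its Dynkin diagram, so g ≅ A_2 ⊕ A_5 (dimension 8 + 35 = 43).

type A_2 + type A_5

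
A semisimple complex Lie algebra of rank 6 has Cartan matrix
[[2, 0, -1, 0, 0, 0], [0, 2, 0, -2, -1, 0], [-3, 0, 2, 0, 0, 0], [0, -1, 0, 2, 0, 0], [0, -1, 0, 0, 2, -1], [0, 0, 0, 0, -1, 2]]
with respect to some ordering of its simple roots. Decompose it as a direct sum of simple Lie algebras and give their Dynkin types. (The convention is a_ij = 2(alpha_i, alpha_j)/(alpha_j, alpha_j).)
The diagram associated to this matrix has two connected components: the simple roots {alpha_2, alpha_4, alpha_5, alpha_6} form a chain of 4 nodes with a double edge at one end; the terminal node there is the unique short simple root (B_4), and {alpha_1, alpha_3} form two nodes joined by a triple edge (G_2). A semisimple Lie algebra decomposes uniquely as the direct sum of simple ideals, one per connected component of its Dynkin diagram, so g ≅ B_4 ⊕ G_2 (dimension 36 + 14 = 50).

B_4 (so(9)) ⊕ G_2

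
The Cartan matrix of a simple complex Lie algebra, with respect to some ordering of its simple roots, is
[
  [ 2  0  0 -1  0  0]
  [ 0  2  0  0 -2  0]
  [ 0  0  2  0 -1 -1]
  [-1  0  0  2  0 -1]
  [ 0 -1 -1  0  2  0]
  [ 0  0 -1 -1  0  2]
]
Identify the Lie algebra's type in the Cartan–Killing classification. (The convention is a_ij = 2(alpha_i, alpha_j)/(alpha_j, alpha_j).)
The matrix has rank 6 with 2's on the diagonal. Reading the off-diagonal entries as Dynkin edges (a single edge where a_ij = a_ji = -1; a double or triple edge where a_ij * a_ji = 2 or 3), the diagram is a chain of 6 nodes with a double edge at one end; the terminal node there is the unique long simple root (C_6). One simple-root ordering that puts it in standard form is (alpha_1, alpha_4, alpha_6, alpha_3, alpha_5, alpha_2). So the algebra is type C_6, i.e. sp(12).

C_6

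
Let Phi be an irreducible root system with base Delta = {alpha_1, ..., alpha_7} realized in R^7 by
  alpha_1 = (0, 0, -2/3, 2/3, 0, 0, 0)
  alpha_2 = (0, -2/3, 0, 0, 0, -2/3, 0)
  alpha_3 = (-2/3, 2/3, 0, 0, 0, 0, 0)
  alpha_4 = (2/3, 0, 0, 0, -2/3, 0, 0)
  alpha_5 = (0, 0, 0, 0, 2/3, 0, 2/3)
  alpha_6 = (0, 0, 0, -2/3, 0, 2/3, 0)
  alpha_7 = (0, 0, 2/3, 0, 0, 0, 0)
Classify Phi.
type B_7

Compute the Cartan integers a_ij = 2(alpha_i, alpha_j)/(alpha_j, alpha_j); the resulting 7x7 Cartan matrix is
[[2, 0, 0, 0, 0, -1, -2], [0, 2, -1, 0, 0, -1, 0], [0, -1, 2, -1, 0, 0, 0], [0, 0, -1, 2, -1, 0, 0], [0, 0, 0, -1, 2, 0, 0], [-1, -1, 0, 0, 0, 2, 0], [-1, 0, 0, 0, 0, 0, 2]].
The roots have two lengths (squared-length ratio 2:1); the short ones are alpha_{7}. The associated Dynkin diagram is a chain of 7 nodes with a double edge at one end; the terminal node there is the unique short simple root (B_7), so the type is B_7 (the algebra so(15)).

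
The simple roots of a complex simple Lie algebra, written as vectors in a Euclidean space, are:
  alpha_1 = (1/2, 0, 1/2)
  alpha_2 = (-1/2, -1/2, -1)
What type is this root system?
Compute the Cartan integers a_ij = 2(alpha_i, alpha_j)/(alpha_j, alpha_j); the resulting 2x2 Cartan matrix is
[[2, -1], [-3, 2]].
The roots have two lengths (squared-length ratio 3:1); the short ones are alpha_{1}. The associated Dynkin diagram is two nodes joined by a triple edge (G_2), so the type is G_2.

type G_2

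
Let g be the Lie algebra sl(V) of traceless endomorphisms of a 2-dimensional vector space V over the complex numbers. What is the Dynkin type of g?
A_1 (sl(2))

This is sl(2), which has dimension 2^2 - 1 = 3 and rank 2 - 1 = 1 (a Cartan subalgebra is the diagonal traceless matrices). In the classification of classical Lie algebras, the special linear algebra sl(n+1) has type A_n; here n = 1, so the Dynkin diagram is a chain of 1 nodes with single edges (A_1). Hence the type is A_1.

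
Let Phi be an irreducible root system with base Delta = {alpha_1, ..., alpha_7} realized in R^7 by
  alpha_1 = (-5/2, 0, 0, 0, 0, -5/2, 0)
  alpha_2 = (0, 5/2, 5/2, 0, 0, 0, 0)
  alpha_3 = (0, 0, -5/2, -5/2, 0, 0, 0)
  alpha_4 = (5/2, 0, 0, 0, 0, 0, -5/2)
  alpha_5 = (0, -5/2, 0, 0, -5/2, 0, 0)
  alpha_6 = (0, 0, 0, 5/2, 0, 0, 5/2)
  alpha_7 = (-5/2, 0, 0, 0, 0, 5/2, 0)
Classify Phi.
D_7

Compute the Cartan integers a_ij = 2(alpha_i, alpha_j)/(alpha_j, alpha_j); the resulting 7x7 Cartan matrix is
[[2, 0, 0, -1, 0, 0, 0], [0, 2, -1, 0, -1, 0, 0], [0, -1, 2, 0, 0, -1, 0], [-1, 0, 0, 2, 0, -1, -1], [0, -1, 0, 0, 2, 0, 0], [0, 0, -1, -1, 0, 2, 0], [0, 0, 0, -1, 0, 0, 2]].
All simple roots have the same length, so the diagram is simply laced. The associated Dynkin diagram is a chain of 5 nodes with a fork of two nodes at one end (D_7), so the type is D_7 (the algebra so(14)).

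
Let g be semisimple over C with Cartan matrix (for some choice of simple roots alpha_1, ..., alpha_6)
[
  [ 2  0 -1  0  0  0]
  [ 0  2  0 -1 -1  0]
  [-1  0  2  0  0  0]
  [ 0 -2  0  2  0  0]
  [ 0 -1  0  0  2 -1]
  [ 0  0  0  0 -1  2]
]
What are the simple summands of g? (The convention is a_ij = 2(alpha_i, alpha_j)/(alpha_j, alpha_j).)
type A_2 + type C_4

The diagram associated to this matrix has two connected components: the simple roots {alpha_1, alpha_3} form a chain of 2 nodes with single edges (A_2), and {alpha_2, alpha_4, alpha_5, alpha_6} form a chain of 4 nodes with a double edge at one end; the terminal node there is the unique long simple root (C_4). A semisimple Lie algebra decomposes uniquely as the direct sum of simple ideals, one per connected component of its Dynkin diagram, so g ≅ A_2 ⊕ C_4 (dimension 8 + 36 = 44).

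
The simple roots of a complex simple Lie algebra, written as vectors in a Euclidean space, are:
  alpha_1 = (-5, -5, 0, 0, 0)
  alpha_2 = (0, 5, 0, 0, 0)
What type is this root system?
Compute the Cartan integers a_ij = 2(alpha_i, alpha_j)/(alpha_j, alpha_j); the resulting 2x2 Cartan matrix is
[[2, -2], [-1, 2]].
The roots have two lengths (squared-length ratio 2:1); the short ones are alpha_{2}. The associated Dynkin diagram is a chain of 2 nodes with a double edge at one end; the terminal node there is the unique short simple root (B_2), so the type is B_2 (the algebra so(5)).

type B_2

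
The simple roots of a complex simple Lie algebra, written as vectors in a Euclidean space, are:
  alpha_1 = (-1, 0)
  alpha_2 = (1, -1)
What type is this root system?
Compute the Cartan integers a_ij = 2(alpha_i, alpha_j)/(alpha_j, alpha_j); the resulting 2x2 Cartan matrix is
[[2, -1], [-2, 2]].
The roots have two lengths (squared-length ratio 2:1); the short ones are alpha_{1}. The associated Dynkin diagram is a chain of 2 nodes with a double edge at one end; the terminal node there is the unique short simple root (B_2), so the type is B_2 (the algebra so(5)).

B_2 (so(5))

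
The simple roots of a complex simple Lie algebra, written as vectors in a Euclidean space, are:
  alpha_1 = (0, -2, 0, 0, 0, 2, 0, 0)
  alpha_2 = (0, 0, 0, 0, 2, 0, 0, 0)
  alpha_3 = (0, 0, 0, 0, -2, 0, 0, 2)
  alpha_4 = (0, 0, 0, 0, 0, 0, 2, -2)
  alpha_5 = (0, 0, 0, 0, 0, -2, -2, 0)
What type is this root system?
B_5

Compute the Cartan integers a_ij = 2(alpha_i, alpha_j)/(alpha_j, alpha_j); the resulting 5x5 Cartan matrix is
[[2, 0, 0, 0, -1], [0, 2, -1, 0, 0], [0, -2, 2, -1, 0], [0, 0, -1, 2, -1], [-1, 0, 0, -1, 2]].
The roots have two lengths (squared-length ratio 2:1); the short ones are alpha_{2}. The associated Dynkin diagram is a chain of 5 nodes with a double edge at one end; the terminal node there is the unique short simple root (B_5), so the type is B_5 (the algebra so(11)).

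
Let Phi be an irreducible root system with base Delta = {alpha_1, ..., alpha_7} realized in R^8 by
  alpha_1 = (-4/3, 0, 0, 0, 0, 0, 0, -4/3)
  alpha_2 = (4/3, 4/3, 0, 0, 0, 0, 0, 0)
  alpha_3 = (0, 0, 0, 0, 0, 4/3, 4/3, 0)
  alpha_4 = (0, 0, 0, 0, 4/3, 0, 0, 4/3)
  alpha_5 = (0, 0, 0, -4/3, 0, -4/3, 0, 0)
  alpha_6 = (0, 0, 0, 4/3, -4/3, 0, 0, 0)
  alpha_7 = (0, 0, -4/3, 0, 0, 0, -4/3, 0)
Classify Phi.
A_7 (sl(8))

Compute the Cartan integers a_ij = 2(alpha_i, alpha_j)/(alpha_j, alpha_j); the resulting 7x7 Cartan matrix is
[[2, -1, 0, -1, 0, 0, 0], [-1, 2, 0, 0, 0, 0, 0], [0, 0, 2, 0, -1, 0, -1], [-1, 0, 0, 2, 0, -1, 0], [0, 0, -1, 0, 2, -1, 0], [0, 0, 0, -1, -1, 2, 0], [0, 0, -1, 0, 0, 0, 2]].
All simple roots have the same length, so the diagram is simply laced. The associated Dynkin diagram is a chain of 7 nodes with single edges (A_7), so the type is A_7 (the algebra sl(8)).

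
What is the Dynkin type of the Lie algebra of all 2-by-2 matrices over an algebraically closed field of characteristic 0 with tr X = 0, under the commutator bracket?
A_1 (sl(2))

This is sl(2), which has dimension 2^2 - 1 = 3 and rank 2 - 1 = 1 (a Cartan subalgebra is the diagonal traceless matrices). In the classification of classical Lie algebras, the special linear algebra sl(n+1) has type A_n; here n = 1, so the Dynkin diagram is a chain of 1 nodes with single edges (A_1). Hence the type is A_1.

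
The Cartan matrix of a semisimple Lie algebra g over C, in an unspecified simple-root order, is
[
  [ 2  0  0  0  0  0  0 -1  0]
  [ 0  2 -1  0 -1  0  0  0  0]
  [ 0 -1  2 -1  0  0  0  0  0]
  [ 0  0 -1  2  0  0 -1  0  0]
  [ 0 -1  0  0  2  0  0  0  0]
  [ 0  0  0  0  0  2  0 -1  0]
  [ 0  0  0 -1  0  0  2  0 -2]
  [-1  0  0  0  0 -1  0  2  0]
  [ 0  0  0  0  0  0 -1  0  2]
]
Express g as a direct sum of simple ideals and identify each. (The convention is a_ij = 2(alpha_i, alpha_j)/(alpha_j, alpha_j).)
A_3 (sl(4)) + B_6 (so(13))

The diagram associated to this matrix has two connected components: the simple roots {alpha_1, alpha_6, alpha_8} form a chain of 3 nodes with single edges (A_3), and {alpha_2, alpha_3, alpha_4, alpha_5, alpha_7, alpha_9} form a chain of 6 nodes with a double edge at one end; the terminal node there is the unique short simple root (B_6). A semisimple Lie algebra decomposes uniquely as the direct sum of simple ideals, one per connected component of its Dynkin diagram, so g ≅ A_3 ⊕ B_6 (dimension 15 + 78 = 93).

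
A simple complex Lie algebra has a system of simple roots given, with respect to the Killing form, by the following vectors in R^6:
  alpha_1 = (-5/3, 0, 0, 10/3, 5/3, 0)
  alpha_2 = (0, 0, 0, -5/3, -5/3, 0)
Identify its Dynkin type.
G_2

Compute the Cartan integers a_ij = 2(alpha_i, alpha_j)/(alpha_j, alpha_j); the resulting 2x2 Cartan matrix is
[[2, -3], [-1, 2]].
The roots have two lengths (squared-length ratio 3:1); the short ones are alpha_{2}. The associated Dynkin diagram is two nodes joined by a triple edge (G_2), so the type is G_2.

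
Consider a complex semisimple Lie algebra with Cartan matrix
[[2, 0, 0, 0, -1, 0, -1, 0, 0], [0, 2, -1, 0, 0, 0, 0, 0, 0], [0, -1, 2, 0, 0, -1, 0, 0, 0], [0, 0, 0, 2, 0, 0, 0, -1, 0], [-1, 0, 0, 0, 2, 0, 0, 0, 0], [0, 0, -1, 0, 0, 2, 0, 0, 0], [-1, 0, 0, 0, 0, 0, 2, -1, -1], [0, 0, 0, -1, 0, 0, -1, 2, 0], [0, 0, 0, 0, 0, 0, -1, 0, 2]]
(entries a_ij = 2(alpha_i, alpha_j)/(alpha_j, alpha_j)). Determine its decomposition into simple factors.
A3 ⊕ E6

The diagram associated to this matrix has two connected components: the simple roots {alpha_2, alpha_3, alpha_6} form a chain of 3 nodes with single edges (A_3), and {alpha_1, alpha_4, alpha_5, alpha_7, alpha_8, alpha_9} form a chain of 5 nodes with one extra node attached to the third node from one end (E_6). A semisimple Lie algebra decomposes uniquely as the direct sum of simple ideals, one per connected component of its Dynkin diagram, so g ≅ A_3 ⊕ E_6 (dimension 15 + 78 = 93).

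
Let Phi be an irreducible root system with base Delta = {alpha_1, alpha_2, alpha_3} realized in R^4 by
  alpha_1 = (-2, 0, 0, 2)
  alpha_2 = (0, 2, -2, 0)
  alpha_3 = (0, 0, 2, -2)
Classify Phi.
type A_3

Compute the Cartan integers a_ij = 2(alpha_i, alpha_j)/(alpha_j, alpha_j); the resulting 3x3 Cartan matrix is
[[2, 0, -1], [0, 2, -1], [-1, -1, 2]].
All simple roots have the same length, so the diagram is simply laced. The associated Dynkin diagram is a chain of 3 nodes with single edges (A_3), so the type is A_3 (the algebra sl(4)).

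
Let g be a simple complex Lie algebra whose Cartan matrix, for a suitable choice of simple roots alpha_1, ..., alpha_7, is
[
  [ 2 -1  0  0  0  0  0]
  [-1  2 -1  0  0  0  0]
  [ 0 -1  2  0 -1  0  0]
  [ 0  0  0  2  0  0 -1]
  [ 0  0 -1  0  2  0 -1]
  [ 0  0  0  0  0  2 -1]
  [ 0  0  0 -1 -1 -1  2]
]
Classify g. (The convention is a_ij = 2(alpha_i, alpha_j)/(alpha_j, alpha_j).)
D_7 (so(14))

The matrix has rank 7 with 2's on the diagonal. Reading the off-diagonal entries as Dynkin edges (a single edge where a_ij = a_ji = -1; a double or triple edge where a_ij * a_ji = 2 or 3), the diagram is a chain of 5 nodes with a fork of two nodes at one end (D_7). One simple-root ordering that puts it in standard form is (alpha_1, alpha_2, alpha_3, alpha_5, alpha_7, alpha_4, alpha_6). So the algebra is type D_7, i.e. so(14).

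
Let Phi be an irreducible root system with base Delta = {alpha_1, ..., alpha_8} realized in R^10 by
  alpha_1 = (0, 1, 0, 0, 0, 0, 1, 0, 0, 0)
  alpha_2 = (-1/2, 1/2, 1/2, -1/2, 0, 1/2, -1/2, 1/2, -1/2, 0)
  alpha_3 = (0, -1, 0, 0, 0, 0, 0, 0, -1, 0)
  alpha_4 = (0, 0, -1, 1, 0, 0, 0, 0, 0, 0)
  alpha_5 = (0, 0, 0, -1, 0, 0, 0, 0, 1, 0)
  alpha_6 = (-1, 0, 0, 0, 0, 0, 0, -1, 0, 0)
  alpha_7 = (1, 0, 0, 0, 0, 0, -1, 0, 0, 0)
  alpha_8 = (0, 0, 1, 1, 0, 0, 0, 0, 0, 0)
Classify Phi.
Compute the Cartan integers a_ij = 2(alpha_i, alpha_j)/(alpha_j, alpha_j); the resulting 8x8 Cartan matrix is
[[2, 0, -1, 0, 0, 0, -1, 0], [0, 2, 0, -1, 0, 0, 0, 0], [-1, 0, 2, 0, -1, 0, 0, 0], [0, -1, 0, 2, -1, 0, 0, 0], [0, 0, -1, -1, 2, 0, 0, -1], [0, 0, 0, 0, 0, 2, -1, 0], [-1, 0, 0, 0, 0, -1, 2, 0], [0, 0, 0, 0, -1, 0, 0, 2]].
All simple roots have the same length, so the diagram is simply laced. The associated Dynkin diagram is a chain of 7 nodes with one extra node attached to the third node from one end (E_8), so the type is E_8.

E_8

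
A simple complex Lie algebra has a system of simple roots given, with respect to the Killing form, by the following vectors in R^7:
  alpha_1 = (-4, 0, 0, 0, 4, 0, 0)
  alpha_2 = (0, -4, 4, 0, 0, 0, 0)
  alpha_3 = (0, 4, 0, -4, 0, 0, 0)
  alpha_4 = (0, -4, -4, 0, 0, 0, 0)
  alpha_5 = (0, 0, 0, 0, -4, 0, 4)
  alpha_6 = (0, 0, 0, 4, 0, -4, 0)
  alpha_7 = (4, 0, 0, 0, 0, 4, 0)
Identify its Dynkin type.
Compute the Cartan integers a_ij = 2(alpha_i, alpha_j)/(alpha_j, alpha_j); the resulting 7x7 Cartan matrix is
[[2, 0, 0, 0, -1, 0, -1], [0, 2, -1, 0, 0, 0, 0], [0, -1, 2, -1, 0, -1, 0], [0, 0, -1, 2, 0, 0, 0], [-1, 0, 0, 0, 2, 0, 0], [0, 0, -1, 0, 0, 2, -1], [-1, 0, 0, 0, 0, -1, 2]].
All simple roots have the same length, so the diagram is simply laced. The associated Dynkin diagram is a chain of 5 nodes with a fork of two nodes at one end (D_7), so the type is D_7 (the algebra so(14)).

D_7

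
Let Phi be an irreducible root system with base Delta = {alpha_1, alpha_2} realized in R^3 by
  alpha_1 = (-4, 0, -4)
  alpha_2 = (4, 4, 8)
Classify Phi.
type G_2

Compute the Cartan integers a_ij = 2(alpha_i, alpha_j)/(alpha_j, alpha_j); the resulting 2x2 Cartan matrix is
[[2, -1], [-3, 2]].
The roots have two lengths (squared-length ratio 3:1); the short ones are alpha_{1}. The associated Dynkin diagram is two nodes joined by a triple edge (G_2), so the type is G_2.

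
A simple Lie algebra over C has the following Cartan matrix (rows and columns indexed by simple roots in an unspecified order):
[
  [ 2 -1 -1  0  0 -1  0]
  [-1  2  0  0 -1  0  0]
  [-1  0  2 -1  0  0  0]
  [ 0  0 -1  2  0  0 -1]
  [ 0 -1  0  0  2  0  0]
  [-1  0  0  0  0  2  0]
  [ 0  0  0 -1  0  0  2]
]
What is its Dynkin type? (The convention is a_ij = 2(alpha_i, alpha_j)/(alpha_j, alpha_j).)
The matrix has rank 7 with 2's on the diagonal. Reading the off-diagonal entries as Dynkin edges (a single edge where a_ij = a_ji = -1; a double or triple edge where a_ij * a_ji = 2 or 3), the diagram is a chain of 6 nodes with one extra node attached to the third node from one end (E_7). One simple-root ordering that puts it in standard form is (alpha_5, alpha_6, alpha_2, alpha_1, alpha_3, alpha_4, alpha_7). So the algebra is type E_7.

type E_7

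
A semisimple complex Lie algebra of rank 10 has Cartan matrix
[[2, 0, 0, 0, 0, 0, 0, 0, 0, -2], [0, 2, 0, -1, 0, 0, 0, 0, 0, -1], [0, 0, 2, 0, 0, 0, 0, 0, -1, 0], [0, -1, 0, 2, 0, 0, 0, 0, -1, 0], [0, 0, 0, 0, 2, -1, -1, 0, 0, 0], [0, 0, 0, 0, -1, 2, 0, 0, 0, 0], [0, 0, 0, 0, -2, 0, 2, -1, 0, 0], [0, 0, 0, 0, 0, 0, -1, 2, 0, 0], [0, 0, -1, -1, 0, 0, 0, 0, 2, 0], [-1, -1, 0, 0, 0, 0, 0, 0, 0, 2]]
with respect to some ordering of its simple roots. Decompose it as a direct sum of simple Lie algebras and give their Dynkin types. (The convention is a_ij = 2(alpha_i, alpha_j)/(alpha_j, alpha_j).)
C_6 (sp(12)) + F_4

The diagram associated to this matrix has two connected components: the simple roots {alpha_1, alpha_2, alpha_3, alpha_4, alpha_9, alpha_10} form a chain of 6 nodes with a double edge at one end; the terminal node there is the unique long simple root (C_6), and {alpha_5, alpha_6, alpha_7, alpha_8} form a chain of 4 nodes with a double edge between the middle two (F_4). A semisimple Lie algebra decomposes uniquely as the direct sum of simple ideals, one per connected component of its Dynkin diagram, so g ≅ C_6 ⊕ F_4 (dimension 78 + 52 = 130).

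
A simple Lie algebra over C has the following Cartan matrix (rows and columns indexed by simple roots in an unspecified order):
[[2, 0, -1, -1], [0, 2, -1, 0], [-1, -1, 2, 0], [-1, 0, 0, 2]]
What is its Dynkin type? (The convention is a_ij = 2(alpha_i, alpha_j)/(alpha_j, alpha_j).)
type A_4

The matrix has rank 4 with 2's on the diagonal. Reading the off-diagonal entries as Dynkin edges (a single edge where a_ij = a_ji = -1; a double or triple edge where a_ij * a_ji = 2 or 3), the diagram is a chain of 4 nodes with single edges (A_4). One simple-root ordering that puts it in standard form is (alpha_4, alpha_1, alpha_3, alpha_2). So the algebra is type A_4, i.e. sl(5).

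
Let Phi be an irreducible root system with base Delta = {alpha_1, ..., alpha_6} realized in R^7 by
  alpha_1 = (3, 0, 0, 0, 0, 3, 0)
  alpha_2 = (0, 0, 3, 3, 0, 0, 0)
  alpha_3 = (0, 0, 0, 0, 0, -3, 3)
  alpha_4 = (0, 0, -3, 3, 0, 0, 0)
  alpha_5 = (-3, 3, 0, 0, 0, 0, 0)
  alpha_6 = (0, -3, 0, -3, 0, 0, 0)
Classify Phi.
Compute the Cartan integers a_ij = 2(alpha_i, alpha_j)/(alpha_j, alpha_j); the resulting 6x6 Cartan matrix is
[[2, 0, -1, 0, -1, 0], [0, 2, 0, 0, 0, -1], [-1, 0, 2, 0, 0, 0], [0, 0, 0, 2, 0, -1], [-1, 0, 0, 0, 2, -1], [0, -1, 0, -1, -1, 2]].
All simple roots have the same length, so the diagram is simply laced. The associated Dynkin diagram is a chain of 4 nodes with a fork of two nodes at one end (D_6), so the type is D_6 (the algebra so(12)).

D6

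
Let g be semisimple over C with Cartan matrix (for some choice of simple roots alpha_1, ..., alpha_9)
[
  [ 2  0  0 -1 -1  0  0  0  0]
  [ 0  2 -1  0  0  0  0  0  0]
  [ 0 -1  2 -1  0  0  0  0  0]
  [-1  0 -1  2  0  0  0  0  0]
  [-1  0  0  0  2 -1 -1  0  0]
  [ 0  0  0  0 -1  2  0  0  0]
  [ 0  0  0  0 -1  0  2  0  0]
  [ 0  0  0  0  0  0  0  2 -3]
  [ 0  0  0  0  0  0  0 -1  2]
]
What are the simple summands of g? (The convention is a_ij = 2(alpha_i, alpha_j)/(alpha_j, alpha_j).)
The diagram associated to this matrix has two connected components: the simple roots {alpha_1, alpha_2, alpha_3, alpha_4, alpha_5, alpha_6, alpha_7} form a chain of 5 nodes with a fork of two nodes at one end (D_7), and {alpha_8, alpha_9} form two nodes joined by a triple edge (G_2). A semisimple Lie algebra decomposes uniquely as the direct sum of simple ideals, one per connected component of its Dynkin diagram, so g ≅ D_7 ⊕ G_2 (dimension 91 + 14 = 105).

type D_7 + type G_2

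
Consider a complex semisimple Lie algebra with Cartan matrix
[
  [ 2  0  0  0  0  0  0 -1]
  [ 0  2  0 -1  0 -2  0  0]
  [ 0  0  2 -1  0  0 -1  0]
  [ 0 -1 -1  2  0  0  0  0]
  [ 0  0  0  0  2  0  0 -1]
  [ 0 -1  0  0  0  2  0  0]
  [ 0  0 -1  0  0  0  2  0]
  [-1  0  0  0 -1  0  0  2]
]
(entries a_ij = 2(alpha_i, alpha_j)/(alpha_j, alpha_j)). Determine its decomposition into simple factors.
A_3 (sl(4)) ⊕ B_5 (so(11))

The diagram associated to this matrix has two connected components: the simple roots {alpha_1, alpha_5, alpha_8} form a chain of 3 nodes with single edges (A_3), and {alpha_2, alpha_3, alpha_4, alpha_6, alpha_7} form a chain of 5 nodes with a double edge at one end; the terminal node there is the unique short simple root (B_5). A semisimple Lie algebra decomposes uniquely as the direct sum of simple ideals, one per connected component of its Dynkin diagram, so g ≅ A_3 ⊕ B_5 (dimension 15 + 55 = 70).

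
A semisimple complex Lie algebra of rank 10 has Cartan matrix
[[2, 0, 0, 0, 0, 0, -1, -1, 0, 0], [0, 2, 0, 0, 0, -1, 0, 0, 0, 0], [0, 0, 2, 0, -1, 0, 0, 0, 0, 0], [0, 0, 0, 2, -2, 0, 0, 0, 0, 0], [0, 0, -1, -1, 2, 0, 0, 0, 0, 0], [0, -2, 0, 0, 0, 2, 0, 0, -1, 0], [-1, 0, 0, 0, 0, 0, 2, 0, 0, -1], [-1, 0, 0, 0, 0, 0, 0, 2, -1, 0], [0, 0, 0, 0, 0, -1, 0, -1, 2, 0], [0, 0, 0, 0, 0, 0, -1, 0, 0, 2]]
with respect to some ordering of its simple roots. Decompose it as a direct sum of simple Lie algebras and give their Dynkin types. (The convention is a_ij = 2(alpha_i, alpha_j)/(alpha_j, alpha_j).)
B_7 (so(15)) + C_3 (sp(6))

The diagram associated to this matrix has two connected components: the simple roots {alpha_1, alpha_2, alpha_6, alpha_7, alpha_8, alpha_9, alpha_10} form a chain of 7 nodes with a double edge at one end; the terminal node there is the unique short simple root (B_7), and {alpha_3, alpha_4, alpha_5} form a chain of 3 nodes with a double edge at one end; the terminal node there is the unique long simple root (C_3). A semisimple Lie algebra decomposes uniquely as the direct sum of simple ideals, one per connected component of its Dynkin diagram, so g ≅ B_7 ⊕ C_3 (dimension 105 + 21 = 126).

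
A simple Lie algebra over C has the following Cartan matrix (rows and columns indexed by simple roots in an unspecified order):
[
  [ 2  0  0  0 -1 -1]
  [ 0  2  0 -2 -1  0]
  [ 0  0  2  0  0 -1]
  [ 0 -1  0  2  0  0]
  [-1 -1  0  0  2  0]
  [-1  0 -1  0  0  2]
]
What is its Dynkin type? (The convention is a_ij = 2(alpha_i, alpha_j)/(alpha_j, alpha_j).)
The matrix has rank 6 with 2's on the diagonal. Reading the off-diagonal entries as Dynkin edges (a single edge where a_ij = a_ji = -1; a double or triple edge where a_ij * a_ji = 2 or 3), the diagram is a chain of 6 nodes with a double edge at one end; the terminal node there is the unique short simple root (B_6). One simple-root ordering that puts it in standard form is (alpha_3, alpha_6, alpha_1, alpha_5, alpha_2, alpha_4). So the algebra is type B_6, i.e. so(13).

B_6 (so(13))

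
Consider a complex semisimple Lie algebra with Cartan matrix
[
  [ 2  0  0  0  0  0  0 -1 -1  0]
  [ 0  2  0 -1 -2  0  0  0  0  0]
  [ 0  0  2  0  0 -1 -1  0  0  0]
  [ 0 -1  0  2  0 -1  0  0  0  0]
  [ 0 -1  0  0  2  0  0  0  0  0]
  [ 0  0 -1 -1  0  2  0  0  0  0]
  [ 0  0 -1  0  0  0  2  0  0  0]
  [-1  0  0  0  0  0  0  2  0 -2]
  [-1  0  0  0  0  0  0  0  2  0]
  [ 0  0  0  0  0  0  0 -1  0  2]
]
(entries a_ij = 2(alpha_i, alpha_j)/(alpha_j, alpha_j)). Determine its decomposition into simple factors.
The diagram associated to this matrix has two connected components: the simple roots {alpha_1, alpha_8, alpha_9, alpha_10} form a chain of 4 nodes with a double edge at one end; the terminal node there is the unique short simple root (B_4), and {alpha_2, alpha_3, alpha_4, alpha_5, alpha_6, alpha_7} form a chain of 6 nodes with a double edge at one end; the terminal node there is the unique short simple root (B_6). A semisimple Lie algebra decomposes uniquely as the direct sum of simple ideals, one per connected component of its Dynkin diagram, so g ≅ B_4 ⊕ B_6 (dimension 36 + 78 = 114).

B4 ⊕ B6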